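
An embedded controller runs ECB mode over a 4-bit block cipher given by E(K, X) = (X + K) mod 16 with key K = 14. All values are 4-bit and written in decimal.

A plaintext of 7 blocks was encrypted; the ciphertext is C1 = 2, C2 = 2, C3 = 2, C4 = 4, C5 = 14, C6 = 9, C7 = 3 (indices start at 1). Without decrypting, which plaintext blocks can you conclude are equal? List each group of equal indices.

P1 = P2 = P3

ECB encrypts each block independently with the same key, so equal ciphertext blocks imply equal plaintext blocks.
C1 = C2 = C3 = 2, so P1 = P2 = P3.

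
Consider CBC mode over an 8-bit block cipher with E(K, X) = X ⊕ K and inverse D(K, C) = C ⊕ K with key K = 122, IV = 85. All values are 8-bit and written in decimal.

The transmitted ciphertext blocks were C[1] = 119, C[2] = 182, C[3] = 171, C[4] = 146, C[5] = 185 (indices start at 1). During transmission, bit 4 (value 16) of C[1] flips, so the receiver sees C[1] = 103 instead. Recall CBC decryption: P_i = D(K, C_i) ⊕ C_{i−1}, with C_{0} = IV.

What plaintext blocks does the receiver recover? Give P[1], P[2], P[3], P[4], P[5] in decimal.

P[1] = 72, P[2] = 171, P[3] = 103, P[4] = 67, P[5] = 81

Only C[1] changed, to 103. In CBC, a change in C_i garbles P_i and flips the same bit in P_{i+1}. Decrypting the received ciphertext:
P[1]: D(K, 103) = 29; 29 ⊕ 85 = 72.
P[2]: D(K, 182) = 204; 204 ⊕ 103 = 171.
P[3]: D(K, 171) = 209; 209 ⊕ 182 = 103.
P[4]: D(K, 146) = 232; 232 ⊕ 171 = 67.
P[5]: D(K, 185) = 195; 195 ⊕ 146 = 81.
Blocks that differ from the original plaintext: P[1], P[2].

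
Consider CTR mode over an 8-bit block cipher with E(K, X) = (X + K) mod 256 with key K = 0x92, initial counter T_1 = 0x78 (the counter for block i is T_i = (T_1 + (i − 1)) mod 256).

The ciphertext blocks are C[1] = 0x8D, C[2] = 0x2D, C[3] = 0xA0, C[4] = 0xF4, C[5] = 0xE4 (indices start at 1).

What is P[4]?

CTR decryption: S_i = E(K, T_i) where T_i is the counter for block i; P_i = C_i ⊕ S_i.
P[4]: T = 0x7B, S = E(K, T) = 0x0D; 0xF4 ⊕ 0x0D = 0xF9.

P[4] = 0xF9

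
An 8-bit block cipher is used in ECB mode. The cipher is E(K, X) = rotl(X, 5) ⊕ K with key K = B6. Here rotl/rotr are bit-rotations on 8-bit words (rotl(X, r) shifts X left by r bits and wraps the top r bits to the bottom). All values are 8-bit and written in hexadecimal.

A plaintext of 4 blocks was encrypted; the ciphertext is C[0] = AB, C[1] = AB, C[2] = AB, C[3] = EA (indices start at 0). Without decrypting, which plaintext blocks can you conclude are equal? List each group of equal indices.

P[0] = P[1] = P[2]

ECB encrypts each block independently with the same key, so equal ciphertext blocks imply equal plaintext blocks.
C[0] = C[1] = C[2] = AB, so P[0] = P[1] = P[2].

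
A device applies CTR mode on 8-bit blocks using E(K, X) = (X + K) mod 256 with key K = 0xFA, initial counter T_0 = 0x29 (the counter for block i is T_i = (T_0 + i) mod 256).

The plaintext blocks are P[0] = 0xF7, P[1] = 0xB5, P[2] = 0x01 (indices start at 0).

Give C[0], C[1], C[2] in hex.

C[0] = 0xD4, C[1] = 0x91, C[2] = 0x24

CTR encryption: S_i = E(K, T_i) where T_i is the counter for block i; C_i = P_i ⊕ S_i.
C[0]: T = 0x29, S = E(K, T) = 0x23; 0xF7 ⊕ 0x23 = 0xD4.
C[1]: T = 0x2A, S = E(K, T) = 0x24; 0xB5 ⊕ 0x24 = 0x91.
C[2]: T = 0x2B, S = E(K, T) = 0x25; 0x01 ⊕ 0x25 = 0x24.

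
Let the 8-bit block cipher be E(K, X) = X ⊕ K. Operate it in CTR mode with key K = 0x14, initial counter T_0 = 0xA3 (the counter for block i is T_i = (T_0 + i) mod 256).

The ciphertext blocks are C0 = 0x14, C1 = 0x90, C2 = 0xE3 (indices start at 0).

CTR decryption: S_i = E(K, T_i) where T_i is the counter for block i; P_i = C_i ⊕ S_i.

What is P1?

P1 = 0x20

P1: T = 0xA4, S = E(K, T) = 0xB0; 0x90 ⊕ 0xB0 = 0x20.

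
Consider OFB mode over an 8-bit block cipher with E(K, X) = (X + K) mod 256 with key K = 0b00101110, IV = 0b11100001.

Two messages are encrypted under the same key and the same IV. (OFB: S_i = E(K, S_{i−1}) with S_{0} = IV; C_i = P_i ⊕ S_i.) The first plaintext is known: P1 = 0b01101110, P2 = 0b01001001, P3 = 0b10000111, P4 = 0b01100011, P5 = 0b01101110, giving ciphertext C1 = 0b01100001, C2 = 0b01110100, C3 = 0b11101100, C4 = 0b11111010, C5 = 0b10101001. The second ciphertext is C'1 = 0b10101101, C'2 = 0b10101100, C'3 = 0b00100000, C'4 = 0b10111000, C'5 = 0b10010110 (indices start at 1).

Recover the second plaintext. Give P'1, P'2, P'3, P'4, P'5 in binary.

In OFB with a reused IV, both messages share the same keystream S_i, so C_i ⊕ C'_i = P_i ⊕ P'_i and thus P'_i = P_i ⊕ C_i ⊕ C'_i.
P'1: 0b01101110 ⊕ 0b01100001 ⊕ 0b10101101 = 0b10100010.
P'2: 0b01001001 ⊕ 0b01110100 ⊕ 0b10101100 = 0b10010001.
P'3: 0b10000111 ⊕ 0b11101100 ⊕ 0b00100000 = 0b01001011.
P'4: 0b01100011 ⊕ 0b11111010 ⊕ 0b10111000 = 0b00100001.
P'5: 0b01101110 ⊕ 0b10101001 ⊕ 0b10010110 = 0b01010001.

P'1 = 0b10100010, P'2 = 0b10010001, P'3 = 0b01001011, P'4 = 0b00100001, P'5 = 0b01010001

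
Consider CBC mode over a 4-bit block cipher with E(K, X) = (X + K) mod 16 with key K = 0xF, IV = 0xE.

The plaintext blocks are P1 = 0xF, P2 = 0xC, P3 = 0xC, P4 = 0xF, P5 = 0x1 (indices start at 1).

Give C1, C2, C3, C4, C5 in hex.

CBC encryption: C_i = E(K, P_i ⊕ C_{i−1}), with C_{0} = IV.
C1: P1 ⊕ 0xE = 0x1; E(K, 0x1) = 0x0.
C2: P2 ⊕ 0x0 = 0xC; E(K, 0xC) = 0xB.
C3: P3 ⊕ 0xB = 0x7; E(K, 0x7) = 0x6.
C4: P4 ⊕ 0x6 = 0x9; E(K, 0x9) = 0x8.
C5: P5 ⊕ 0x8 = 0x9; E(K, 0x9) = 0x8.

C1 = 0x0, C2 = 0xB, C3 = 0x6, C4 = 0x8, C5 = 0x8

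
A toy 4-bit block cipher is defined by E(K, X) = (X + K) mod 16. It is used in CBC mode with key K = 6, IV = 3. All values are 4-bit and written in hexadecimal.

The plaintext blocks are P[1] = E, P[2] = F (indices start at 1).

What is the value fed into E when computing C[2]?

C

CBC encryption: C_i = E(K, P_i ⊕ C_{i−1}), with C_{0} = IV.
C[1]: P[1] ⊕ 3 = D; E(K, D) = 3.
C[2]: P[2] ⊕ 3 = C; E(K, C) = 2.
So the input to E for block [2] is C.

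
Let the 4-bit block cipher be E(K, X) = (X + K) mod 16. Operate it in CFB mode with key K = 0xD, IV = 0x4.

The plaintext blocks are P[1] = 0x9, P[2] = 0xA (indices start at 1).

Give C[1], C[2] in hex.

CFB encryption: C_i = P_i ⊕ E(K, C_{i−1}), with C_{0} = IV.
C[1]: E(K, 0x4) = 0x1; 0x9 ⊕ 0x1 = 0x8.
C[2]: E(K, 0x8) = 0x5; 0xA ⊕ 0x5 = 0xF.

C[1] = 0x8, C[2] = 0xF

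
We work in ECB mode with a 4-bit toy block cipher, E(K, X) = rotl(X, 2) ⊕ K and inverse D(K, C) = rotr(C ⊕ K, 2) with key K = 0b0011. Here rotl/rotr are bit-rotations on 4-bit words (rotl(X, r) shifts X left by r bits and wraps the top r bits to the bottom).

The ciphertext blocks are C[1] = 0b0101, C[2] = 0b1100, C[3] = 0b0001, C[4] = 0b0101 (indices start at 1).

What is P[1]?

ECB decryption: P_i = D(K, C_i).
P[1]: D(K, 0b0101) = 0b1001.

P[1] = 0b1001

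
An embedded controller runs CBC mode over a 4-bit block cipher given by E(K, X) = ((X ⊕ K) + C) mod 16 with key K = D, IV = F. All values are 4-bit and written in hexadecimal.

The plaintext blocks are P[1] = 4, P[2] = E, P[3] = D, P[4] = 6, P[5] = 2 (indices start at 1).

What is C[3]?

CBC encryption: C_i = E(K, P_i ⊕ C_{i−1}), with C_{0} = IV.
C[1]: P[1] ⊕ F = B; E(K, B) = 2.
C[2]: P[2] ⊕ 2 = C; E(K, C) = D.
C[3]: P[3] ⊕ D = 0; E(K, 0) = 9.

C[3] = 9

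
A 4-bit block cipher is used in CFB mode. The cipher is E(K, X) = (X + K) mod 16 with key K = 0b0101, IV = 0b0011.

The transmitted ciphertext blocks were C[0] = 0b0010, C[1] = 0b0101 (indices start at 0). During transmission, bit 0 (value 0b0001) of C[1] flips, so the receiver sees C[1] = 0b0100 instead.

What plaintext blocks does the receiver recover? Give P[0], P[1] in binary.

P[0] = 0b1010, P[1] = 0b0011

CFB decryption: P_i = C_i ⊕ E(K, C_{i−1}), with C_{−1} = IV.
Only C[1] changed, to 0b0100. In CFB, a change in C_i flips the same bit in P_i and garbles P_{i+1}. Decrypting the received ciphertext:
P[0]: E(K, 0b0011) = 0b1000; 0b0010 ⊕ 0b1000 = 0b1010.
P[1]: E(K, 0b0010) = 0b0111; 0b0100 ⊕ 0b0111 = 0b0011.
Blocks that differ from the original plaintext: P[1].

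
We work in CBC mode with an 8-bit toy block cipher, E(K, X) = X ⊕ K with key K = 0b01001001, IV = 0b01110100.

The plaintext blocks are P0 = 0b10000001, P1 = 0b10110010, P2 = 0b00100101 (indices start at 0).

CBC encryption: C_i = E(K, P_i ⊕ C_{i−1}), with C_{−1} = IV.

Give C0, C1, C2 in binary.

C0 = 0b10111100, C1 = 0b01000111, C2 = 0b00101011

C0: P0 ⊕ 0b01110100 = 0b11110101; E(K, 0b11110101) = 0b10111100.
C1: P1 ⊕ 0b10111100 = 0b00001110; E(K, 0b00001110) = 0b01000111.
C2: P2 ⊕ 0b01000111 = 0b01100010; E(K, 0b01100010) = 0b00101011.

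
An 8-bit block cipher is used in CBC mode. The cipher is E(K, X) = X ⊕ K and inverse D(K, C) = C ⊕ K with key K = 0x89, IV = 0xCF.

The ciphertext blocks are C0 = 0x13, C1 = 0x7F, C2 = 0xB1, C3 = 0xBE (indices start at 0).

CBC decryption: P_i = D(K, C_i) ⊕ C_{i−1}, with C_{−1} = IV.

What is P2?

P2: D(K, 0xB1) = 0x38; 0x38 ⊕ 0x7F = 0x47.

P2 = 0x47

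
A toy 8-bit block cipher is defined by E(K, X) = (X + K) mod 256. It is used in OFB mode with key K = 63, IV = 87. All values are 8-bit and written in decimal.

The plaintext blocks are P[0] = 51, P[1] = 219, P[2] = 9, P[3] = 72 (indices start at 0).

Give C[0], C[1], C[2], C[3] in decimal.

OFB encryption: S_i = E(K, S_{i−1}) with S_{−1} = IV; C_i = P_i ⊕ S_i.
C[0]: S = E(K, 87) = 150; 51 ⊕ 150 = 165.
C[1]: S = E(K, 150) = 213; 219 ⊕ 213 = 14.
C[2]: S = E(K, 213) = 20; 9 ⊕ 20 = 29.
C[3]: S = E(K, 20) = 83; 72 ⊕ 83 = 27.

C[0] = 165, C[1] = 14, C[2] = 29, C[3] = 27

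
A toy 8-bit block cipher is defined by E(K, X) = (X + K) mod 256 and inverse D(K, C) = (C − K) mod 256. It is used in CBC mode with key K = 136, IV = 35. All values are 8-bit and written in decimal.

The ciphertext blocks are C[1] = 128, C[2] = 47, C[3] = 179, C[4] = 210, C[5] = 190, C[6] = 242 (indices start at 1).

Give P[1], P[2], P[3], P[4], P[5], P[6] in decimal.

P[1] = 219, P[2] = 39, P[3] = 4, P[4] = 249, P[5] = 228, P[6] = 212

CBC decryption: P_i = D(K, C_i) ⊕ C_{i−1}, with C_{0} = IV.
P[1]: D(K, 128) = 248; 248 ⊕ 35 = 219.
P[2]: D(K, 47) = 167; 167 ⊕ 128 = 39.
P[3]: D(K, 179) = 43; 43 ⊕ 47 = 4.
P[4]: D(K, 210) = 74; 74 ⊕ 179 = 249.
P[5]: D(K, 190) = 54; 54 ⊕ 210 = 228.
P[6]: D(K, 242) = 106; 106 ⊕ 190 = 212.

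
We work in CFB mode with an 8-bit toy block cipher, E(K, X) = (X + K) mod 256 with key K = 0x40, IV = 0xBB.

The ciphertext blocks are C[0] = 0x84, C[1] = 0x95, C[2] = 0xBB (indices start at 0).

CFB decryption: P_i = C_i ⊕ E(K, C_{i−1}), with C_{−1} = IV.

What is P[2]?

P[2] = 0x6E

P[2]: E(K, 0x95) = 0xD5; 0xBB ⊕ 0xD5 = 0x6E.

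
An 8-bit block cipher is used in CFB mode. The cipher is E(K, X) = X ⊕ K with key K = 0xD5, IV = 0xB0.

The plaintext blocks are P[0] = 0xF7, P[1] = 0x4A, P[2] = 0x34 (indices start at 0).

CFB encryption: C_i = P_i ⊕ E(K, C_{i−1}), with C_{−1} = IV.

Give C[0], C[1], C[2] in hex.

C[0]: E(K, 0xB0) = 0x65; 0xF7 ⊕ 0x65 = 0x92.
C[1]: E(K, 0x92) = 0x47; 0x4A ⊕ 0x47 = 0x0D.
C[2]: E(K, 0x0D) = 0xD8; 0x34 ⊕ 0xD8 = 0xEC.

C[0] = 0x92, C[1] = 0x0D, C[2] = 0xEC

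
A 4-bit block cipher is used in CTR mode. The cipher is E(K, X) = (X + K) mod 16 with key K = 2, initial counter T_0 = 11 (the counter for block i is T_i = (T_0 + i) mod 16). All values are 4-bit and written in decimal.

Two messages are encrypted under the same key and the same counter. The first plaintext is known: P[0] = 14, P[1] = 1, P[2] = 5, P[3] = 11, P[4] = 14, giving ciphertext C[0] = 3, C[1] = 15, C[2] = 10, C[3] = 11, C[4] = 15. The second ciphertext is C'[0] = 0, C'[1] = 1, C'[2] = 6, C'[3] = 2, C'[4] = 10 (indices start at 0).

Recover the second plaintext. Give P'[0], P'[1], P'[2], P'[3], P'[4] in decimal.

P'[0] = 13, P'[1] = 15, P'[2] = 9, P'[3] = 2, P'[4] = 11

In CTR with a reused counter, both messages share the same keystream S_i, so C_i ⊕ C'_i = P_i ⊕ P'_i and thus P'_i = P_i ⊕ C_i ⊕ C'_i.
P'[0]: 14 ⊕ 3 ⊕ 0 = 13.
P'[1]: 1 ⊕ 15 ⊕ 1 = 15.
P'[2]: 5 ⊕ 10 ⊕ 6 = 9.
P'[3]: 11 ⊕ 11 ⊕ 2 = 2.
P'[4]: 14 ⊕ 15 ⊕ 10 = 11.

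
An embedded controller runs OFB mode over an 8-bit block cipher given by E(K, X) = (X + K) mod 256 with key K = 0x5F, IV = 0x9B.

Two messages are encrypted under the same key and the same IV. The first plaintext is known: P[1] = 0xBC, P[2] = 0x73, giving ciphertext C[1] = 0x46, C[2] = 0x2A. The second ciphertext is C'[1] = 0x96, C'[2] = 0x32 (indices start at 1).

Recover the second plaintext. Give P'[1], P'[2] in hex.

In OFB with a reused IV, both messages share the same keystream S_i, so C_i ⊕ C'_i = P_i ⊕ P'_i and thus P'_i = P_i ⊕ C_i ⊕ C'_i.
P'[1]: 0xBC ⊕ 0x46 ⊕ 0x96 = 0x6C.
P'[2]: 0x73 ⊕ 0x2A ⊕ 0x32 = 0x6B.

P'[1] = 0x6C, P'[2] = 0x6B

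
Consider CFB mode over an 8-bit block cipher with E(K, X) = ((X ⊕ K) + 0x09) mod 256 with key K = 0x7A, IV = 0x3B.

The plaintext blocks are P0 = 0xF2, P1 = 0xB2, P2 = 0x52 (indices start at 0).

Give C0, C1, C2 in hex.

CFB encryption: C_i = P_i ⊕ E(K, C_{i−1}), with C_{−1} = IV.
C0: E(K, 0x3B) = 0x4A; 0xF2 ⊕ 0x4A = 0xB8.
C1: E(K, 0xB8) = 0xCB; 0xB2 ⊕ 0xCB = 0x79.
C2: E(K, 0x79) = 0x0C; 0x52 ⊕ 0x0C = 0x5E.

C0 = 0xB8, C1 = 0x79, C2 = 0x5E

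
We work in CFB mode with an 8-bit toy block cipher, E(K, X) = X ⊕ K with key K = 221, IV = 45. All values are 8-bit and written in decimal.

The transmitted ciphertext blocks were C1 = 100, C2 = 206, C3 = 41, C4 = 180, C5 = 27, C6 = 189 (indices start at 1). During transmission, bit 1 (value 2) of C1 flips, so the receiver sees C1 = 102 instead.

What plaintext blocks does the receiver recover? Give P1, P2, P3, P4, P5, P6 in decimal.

P1 = 150, P2 = 117, P3 = 58, P4 = 64, P5 = 114, P6 = 123

CFB decryption: P_i = C_i ⊕ E(K, C_{i−1}), with C_{0} = IV.
Only C1 changed, to 102. In CFB, a change in C_i flips the same bit in P_i and garbles P_{i+1}. Decrypting the received ciphertext:
P1: E(K, 45) = 240; 102 ⊕ 240 = 150.
P2: E(K, 102) = 187; 206 ⊕ 187 = 117.
P3: E(K, 206) = 19; 41 ⊕ 19 = 58.
P4: E(K, 41) = 244; 180 ⊕ 244 = 64.
P5: E(K, 180) = 105; 27 ⊕ 105 = 114.
P6: E(K, 27) = 198; 189 ⊕ 198 = 123.
Blocks that differ from the original plaintext: P1, P2.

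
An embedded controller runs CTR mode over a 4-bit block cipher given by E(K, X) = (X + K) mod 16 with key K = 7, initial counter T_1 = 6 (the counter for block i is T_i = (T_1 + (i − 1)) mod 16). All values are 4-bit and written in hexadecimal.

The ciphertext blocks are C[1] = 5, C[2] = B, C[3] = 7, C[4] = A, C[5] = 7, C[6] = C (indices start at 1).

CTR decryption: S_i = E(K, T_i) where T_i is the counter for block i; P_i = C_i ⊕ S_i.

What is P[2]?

P[2] = 5

P[2]: T = 7, S = E(K, T) = E; B ⊕ E = 5.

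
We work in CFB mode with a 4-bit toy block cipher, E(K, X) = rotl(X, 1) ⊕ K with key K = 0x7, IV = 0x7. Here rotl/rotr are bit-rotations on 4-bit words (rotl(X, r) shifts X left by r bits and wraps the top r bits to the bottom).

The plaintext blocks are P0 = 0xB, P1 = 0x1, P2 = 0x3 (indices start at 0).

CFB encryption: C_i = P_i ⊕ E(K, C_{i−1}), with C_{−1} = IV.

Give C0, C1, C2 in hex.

C0: E(K, 0x7) = 0x9; 0xB ⊕ 0x9 = 0x2.
C1: E(K, 0x2) = 0x3; 0x1 ⊕ 0x3 = 0x2.
C2: E(K, 0x2) = 0x3; 0x3 ⊕ 0x3 = 0x0.

C0 = 0x2, C1 = 0x2, C2 = 0x0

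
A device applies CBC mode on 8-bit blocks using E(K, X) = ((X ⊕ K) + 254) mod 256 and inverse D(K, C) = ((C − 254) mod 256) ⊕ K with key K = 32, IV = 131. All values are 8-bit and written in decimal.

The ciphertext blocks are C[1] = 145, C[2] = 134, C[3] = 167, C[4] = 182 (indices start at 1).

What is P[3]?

P[3] = 15

CBC decryption: P_i = D(K, C_i) ⊕ C_{i−1}, with C_{0} = IV.
P[3]: D(K, 167) = 137; 137 ⊕ 134 = 15.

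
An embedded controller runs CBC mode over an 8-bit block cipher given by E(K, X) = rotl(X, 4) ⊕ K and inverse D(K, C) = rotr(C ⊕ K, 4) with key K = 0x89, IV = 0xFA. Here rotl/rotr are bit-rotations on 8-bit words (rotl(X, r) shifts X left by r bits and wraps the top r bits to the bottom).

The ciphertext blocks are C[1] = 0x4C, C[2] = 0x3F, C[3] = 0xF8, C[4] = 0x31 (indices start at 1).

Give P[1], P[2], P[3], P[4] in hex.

CBC decryption: P_i = D(K, C_i) ⊕ C_{i−1}, with C_{0} = IV.
P[1]: D(K, 0x4C) = 0x5C; 0x5C ⊕ 0xFA = 0xA6.
P[2]: D(K, 0x3F) = 0x6B; 0x6B ⊕ 0x4C = 0x27.
P[3]: D(K, 0xF8) = 0x17; 0x17 ⊕ 0x3F = 0x28.
P[4]: D(K, 0x31) = 0x8B; 0x8B ⊕ 0xF8 = 0x73.

P[1] = 0xA6, P[2] = 0x27, P[3] = 0x28, P[4] = 0x73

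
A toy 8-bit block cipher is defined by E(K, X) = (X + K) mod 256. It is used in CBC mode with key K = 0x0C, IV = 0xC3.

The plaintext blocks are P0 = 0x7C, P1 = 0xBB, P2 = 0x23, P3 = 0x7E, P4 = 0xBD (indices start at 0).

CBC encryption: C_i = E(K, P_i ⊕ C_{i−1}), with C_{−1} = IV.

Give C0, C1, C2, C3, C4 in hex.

C0 = 0xCB, C1 = 0x7C, C2 = 0x6B, C3 = 0x21, C4 = 0xA8

C0: P0 ⊕ 0xC3 = 0xBF; E(K, 0xBF) = 0xCB.
C1: P1 ⊕ 0xCB = 0x70; E(K, 0x70) = 0x7C.
C2: P2 ⊕ 0x7C = 0x5F; E(K, 0x5F) = 0x6B.
C3: P3 ⊕ 0x6B = 0x15; E(K, 0x15) = 0x21.
C4: P4 ⊕ 0x21 = 0x9C; E(K, 0x9C) = 0xA8.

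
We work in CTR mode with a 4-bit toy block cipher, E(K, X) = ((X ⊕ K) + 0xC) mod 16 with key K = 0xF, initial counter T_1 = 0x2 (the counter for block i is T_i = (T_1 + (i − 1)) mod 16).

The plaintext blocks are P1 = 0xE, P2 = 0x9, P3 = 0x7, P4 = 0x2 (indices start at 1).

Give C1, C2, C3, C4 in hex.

CTR encryption: S_i = E(K, T_i) where T_i is the counter for block i; C_i = P_i ⊕ S_i.
C1: T = 0x2, S = E(K, T) = 0x9; 0xE ⊕ 0x9 = 0x7.
C2: T = 0x3, S = E(K, T) = 0x8; 0x9 ⊕ 0x8 = 0x1.
C3: T = 0x4, S = E(K, T) = 0x7; 0x7 ⊕ 0x7 = 0x0.
C4: T = 0x5, S = E(K, T) = 0x6; 0x2 ⊕ 0x6 = 0x4.

C1 = 0x7, C2 = 0x1, C3 = 0x0, C4 = 0x4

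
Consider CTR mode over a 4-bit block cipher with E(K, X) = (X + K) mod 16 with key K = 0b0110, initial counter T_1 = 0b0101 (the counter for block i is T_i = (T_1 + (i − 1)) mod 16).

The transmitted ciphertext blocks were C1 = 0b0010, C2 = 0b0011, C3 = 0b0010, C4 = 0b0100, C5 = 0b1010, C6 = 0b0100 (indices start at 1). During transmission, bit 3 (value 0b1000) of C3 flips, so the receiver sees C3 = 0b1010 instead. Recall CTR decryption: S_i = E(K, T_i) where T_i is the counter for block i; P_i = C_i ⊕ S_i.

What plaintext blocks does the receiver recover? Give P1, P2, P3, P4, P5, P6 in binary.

Only C3 changed, to 0b1010. In CTR, a change in C_i flips the same bit in P_i only; the keystream is unaffected. Decrypting the received ciphertext:
P1: T = 0b0101, S = E(K, T) = 0b1011; 0b0010 ⊕ 0b1011 = 0b1001.
P2: T = 0b0110, S = E(K, T) = 0b1100; 0b0011 ⊕ 0b1100 = 0b1111.
P3: T = 0b0111, S = E(K, T) = 0b1101; 0b1010 ⊕ 0b1101 = 0b0111.
P4: T = 0b1000, S = E(K, T) = 0b1110; 0b0100 ⊕ 0b1110 = 0b1010.
P5: T = 0b1001, S = E(K, T) = 0b1111; 0b1010 ⊕ 0b1111 = 0b0101.
P6: T = 0b1010, S = E(K, T) = 0b0000; 0b0100 ⊕ 0b0000 = 0b0100.
Blocks that differ from the original plaintext: P3.

P1 = 0b1001, P2 = 0b1111, P3 = 0b0111, P4 = 0b1010, P5 = 0b0101, P6 = 0b0100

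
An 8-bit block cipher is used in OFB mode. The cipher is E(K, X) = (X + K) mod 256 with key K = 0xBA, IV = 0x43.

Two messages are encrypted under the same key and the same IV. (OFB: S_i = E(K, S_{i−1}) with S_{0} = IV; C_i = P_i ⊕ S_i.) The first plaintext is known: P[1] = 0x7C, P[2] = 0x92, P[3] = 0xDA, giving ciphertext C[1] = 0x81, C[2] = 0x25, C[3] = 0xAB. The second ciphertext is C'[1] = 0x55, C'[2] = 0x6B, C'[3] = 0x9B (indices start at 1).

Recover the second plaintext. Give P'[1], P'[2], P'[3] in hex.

In OFB with a reused IV, both messages share the same keystream S_i, so C_i ⊕ C'_i = P_i ⊕ P'_i and thus P'_i = P_i ⊕ C_i ⊕ C'_i.
P'[1]: 0x7C ⊕ 0x81 ⊕ 0x55 = 0xA8.
P'[2]: 0x92 ⊕ 0x25 ⊕ 0x6B = 0xDC.
P'[3]: 0xDA ⊕ 0xAB ⊕ 0x9B = 0xEA.

P'[1] = 0xA8, P'[2] = 0xDC, P'[3] = 0xEA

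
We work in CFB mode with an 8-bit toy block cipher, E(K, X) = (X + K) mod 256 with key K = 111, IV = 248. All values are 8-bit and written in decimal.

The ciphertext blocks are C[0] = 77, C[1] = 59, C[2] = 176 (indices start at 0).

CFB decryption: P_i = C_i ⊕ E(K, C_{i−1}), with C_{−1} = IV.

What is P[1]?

P[1]: E(K, 77) = 188; 59 ⊕ 188 = 135.

P[1] = 135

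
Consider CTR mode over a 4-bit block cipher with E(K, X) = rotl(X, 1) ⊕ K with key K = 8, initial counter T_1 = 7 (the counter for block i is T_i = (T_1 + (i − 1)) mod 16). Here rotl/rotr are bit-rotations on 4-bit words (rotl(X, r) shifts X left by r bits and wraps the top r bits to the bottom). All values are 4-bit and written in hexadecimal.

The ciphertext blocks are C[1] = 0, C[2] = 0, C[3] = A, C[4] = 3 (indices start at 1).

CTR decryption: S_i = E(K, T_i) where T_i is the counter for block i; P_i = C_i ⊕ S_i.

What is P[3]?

P[3] = 1

P[3]: T = 9, S = E(K, T) = B; A ⊕ B = 1.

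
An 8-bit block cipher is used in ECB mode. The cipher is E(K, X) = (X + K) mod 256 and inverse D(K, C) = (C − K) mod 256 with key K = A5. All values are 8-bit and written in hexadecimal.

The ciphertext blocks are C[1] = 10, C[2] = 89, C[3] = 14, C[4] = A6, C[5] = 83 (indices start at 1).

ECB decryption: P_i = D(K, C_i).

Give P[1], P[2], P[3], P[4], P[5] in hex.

P[1] = 6B, P[2] = E4, P[3] = 6F, P[4] = 01, P[5] = DE

P[1]: D(K, 10) = 6B.
P[2]: D(K, 89) = E4.
P[3]: D(K, 14) = 6F.
P[4]: D(K, A6) = 01.
P[5]: D(K, 83) = DE.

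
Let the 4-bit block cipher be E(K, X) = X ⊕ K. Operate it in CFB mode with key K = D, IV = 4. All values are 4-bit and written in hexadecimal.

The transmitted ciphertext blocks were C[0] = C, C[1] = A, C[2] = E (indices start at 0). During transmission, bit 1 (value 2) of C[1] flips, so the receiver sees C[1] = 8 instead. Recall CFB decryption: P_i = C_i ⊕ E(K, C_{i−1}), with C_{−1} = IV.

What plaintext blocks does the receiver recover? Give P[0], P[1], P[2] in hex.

Only C[1] changed, to 8. In CFB, a change in C_i flips the same bit in P_i and garbles P_{i+1}. Decrypting the received ciphertext:
P[0]: E(K, 4) = 9; C ⊕ 9 = 5.
P[1]: E(K, C) = 1; 8 ⊕ 1 = 9.
P[2]: E(K, 8) = 5; E ⊕ 5 = B.
Blocks that differ from the original plaintext: P[1], P[2].

P[0] = 5, P[1] = 9, P[2] = B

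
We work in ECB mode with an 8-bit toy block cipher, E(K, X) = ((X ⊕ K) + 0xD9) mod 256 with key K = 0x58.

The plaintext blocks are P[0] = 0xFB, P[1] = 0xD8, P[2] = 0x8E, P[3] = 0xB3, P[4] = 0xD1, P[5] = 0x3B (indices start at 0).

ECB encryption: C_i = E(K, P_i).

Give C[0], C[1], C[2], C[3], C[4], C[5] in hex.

C[0] = 0x7C, C[1] = 0x59, C[2] = 0xAF, C[3] = 0xC4, C[4] = 0x62, C[5] = 0x3C

C[0]: E(K, 0xFB) = 0x7C.
C[1]: E(K, 0xD8) = 0x59.
C[2]: E(K, 0x8E) = 0xAF.
C[3]: E(K, 0xB3) = 0xC4.
C[4]: E(K, 0xD1) = 0x62.
C[5]: E(K, 0x3B) = 0x3C.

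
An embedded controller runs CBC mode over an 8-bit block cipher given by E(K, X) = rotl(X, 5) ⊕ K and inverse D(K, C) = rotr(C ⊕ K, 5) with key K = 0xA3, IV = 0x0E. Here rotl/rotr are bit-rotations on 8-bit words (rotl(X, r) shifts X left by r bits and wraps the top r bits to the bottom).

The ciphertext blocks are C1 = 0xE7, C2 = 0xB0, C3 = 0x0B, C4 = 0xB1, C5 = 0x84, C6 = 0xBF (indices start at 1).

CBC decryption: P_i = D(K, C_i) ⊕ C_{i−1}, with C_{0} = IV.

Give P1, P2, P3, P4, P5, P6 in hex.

P1: D(K, 0xE7) = 0x22; 0x22 ⊕ 0x0E = 0x2C.
P2: D(K, 0xB0) = 0x98; 0x98 ⊕ 0xE7 = 0x7F.
P3: D(K, 0x0B) = 0x45; 0x45 ⊕ 0xB0 = 0xF5.
P4: D(K, 0xB1) = 0x90; 0x90 ⊕ 0x0B = 0x9B.
P5: D(K, 0x84) = 0x39; 0x39 ⊕ 0xB1 = 0x88.
P6: D(K, 0xBF) = 0xE0; 0xE0 ⊕ 0x84 = 0x64.

P1 = 0x2C, P2 = 0x7F, P3 = 0xF5, P4 = 0x9B, P5 = 0x88, P6 = 0x64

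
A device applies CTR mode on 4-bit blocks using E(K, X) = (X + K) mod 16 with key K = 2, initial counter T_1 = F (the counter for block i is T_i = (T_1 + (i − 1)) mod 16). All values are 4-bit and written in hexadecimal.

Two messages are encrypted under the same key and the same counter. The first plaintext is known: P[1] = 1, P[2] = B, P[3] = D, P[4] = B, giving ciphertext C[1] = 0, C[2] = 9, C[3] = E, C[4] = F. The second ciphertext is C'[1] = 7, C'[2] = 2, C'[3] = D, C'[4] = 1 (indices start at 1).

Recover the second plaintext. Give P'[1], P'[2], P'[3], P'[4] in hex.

P'[1] = 6, P'[2] = 0, P'[3] = E, P'[4] = 5

In CTR with a reused counter, both messages share the same keystream S_i, so C_i ⊕ C'_i = P_i ⊕ P'_i and thus P'_i = P_i ⊕ C_i ⊕ C'_i.
P'[1]: 1 ⊕ 0 ⊕ 7 = 6.
P'[2]: B ⊕ 9 ⊕ 2 = 0.
P'[3]: D ⊕ E ⊕ D = E.
P'[4]: B ⊕ F ⊕ 1 = 5.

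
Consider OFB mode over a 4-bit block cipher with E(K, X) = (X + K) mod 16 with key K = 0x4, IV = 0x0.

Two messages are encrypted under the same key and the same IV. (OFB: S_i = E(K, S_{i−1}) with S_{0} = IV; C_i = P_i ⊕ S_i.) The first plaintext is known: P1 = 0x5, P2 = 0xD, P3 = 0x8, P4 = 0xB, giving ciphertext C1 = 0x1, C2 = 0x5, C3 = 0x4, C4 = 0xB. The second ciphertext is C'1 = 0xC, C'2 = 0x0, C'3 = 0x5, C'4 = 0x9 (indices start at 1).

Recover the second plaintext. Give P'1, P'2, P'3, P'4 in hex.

P'1 = 0x8, P'2 = 0x8, P'3 = 0x9, P'4 = 0x9

In OFB with a reused IV, both messages share the same keystream S_i, so C_i ⊕ C'_i = P_i ⊕ P'_i and thus P'_i = P_i ⊕ C_i ⊕ C'_i.
P'1: 0x5 ⊕ 0x1 ⊕ 0xC = 0x8.
P'2: 0xD ⊕ 0x5 ⊕ 0x0 = 0x8.
P'3: 0x8 ⊕ 0x4 ⊕ 0x5 = 0x9.
P'4: 0xB ⊕ 0xB ⊕ 0x9 = 0x9.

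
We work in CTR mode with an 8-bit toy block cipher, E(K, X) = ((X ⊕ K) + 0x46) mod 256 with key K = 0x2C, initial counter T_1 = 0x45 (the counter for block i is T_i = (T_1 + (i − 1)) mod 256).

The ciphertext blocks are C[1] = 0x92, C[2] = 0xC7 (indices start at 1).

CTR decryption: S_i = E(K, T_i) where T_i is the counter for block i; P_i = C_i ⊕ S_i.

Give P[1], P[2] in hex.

P[1] = 0x3D, P[2] = 0x77

P[1]: T = 0x45, S = E(K, T) = 0xAF; 0x92 ⊕ 0xAF = 0x3D.
P[2]: T = 0x46, S = E(K, T) = 0xB0; 0xC7 ⊕ 0xB0 = 0x77.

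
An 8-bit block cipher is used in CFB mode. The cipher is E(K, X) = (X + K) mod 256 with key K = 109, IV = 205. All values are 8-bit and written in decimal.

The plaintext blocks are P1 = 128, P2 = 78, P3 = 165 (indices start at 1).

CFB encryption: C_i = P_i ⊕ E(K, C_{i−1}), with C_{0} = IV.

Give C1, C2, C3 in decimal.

C1 = 186, C2 = 105, C3 = 115

C1: E(K, 205) = 58; 128 ⊕ 58 = 186.
C2: E(K, 186) = 39; 78 ⊕ 39 = 105.
C3: E(K, 105) = 214; 165 ⊕ 214 = 115.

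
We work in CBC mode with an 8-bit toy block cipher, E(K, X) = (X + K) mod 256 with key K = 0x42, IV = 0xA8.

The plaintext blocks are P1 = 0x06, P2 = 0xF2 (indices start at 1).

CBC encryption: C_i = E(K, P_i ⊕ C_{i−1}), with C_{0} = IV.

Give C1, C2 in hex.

C1 = 0xF0, C2 = 0x44

C1: P1 ⊕ 0xA8 = 0xAE; E(K, 0xAE) = 0xF0.
C2: P2 ⊕ 0xF0 = 0x02; E(K, 0x02) = 0x44.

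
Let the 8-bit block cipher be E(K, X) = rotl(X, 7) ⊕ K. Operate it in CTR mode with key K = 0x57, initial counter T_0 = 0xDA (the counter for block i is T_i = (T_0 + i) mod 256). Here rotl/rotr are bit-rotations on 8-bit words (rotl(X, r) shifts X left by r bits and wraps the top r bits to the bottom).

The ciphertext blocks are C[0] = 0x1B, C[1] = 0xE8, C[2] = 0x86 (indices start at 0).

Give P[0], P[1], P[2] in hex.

CTR decryption: S_i = E(K, T_i) where T_i is the counter for block i; P_i = C_i ⊕ S_i.
P[0]: T = 0xDA, S = E(K, T) = 0x3A; 0x1B ⊕ 0x3A = 0x21.
P[1]: T = 0xDB, S = E(K, T) = 0xBA; 0xE8 ⊕ 0xBA = 0x52.
P[2]: T = 0xDC, S = E(K, T) = 0x39; 0x86 ⊕ 0x39 = 0xBF.

P[0] = 0x21, P[1] = 0x52, P[2] = 0xBF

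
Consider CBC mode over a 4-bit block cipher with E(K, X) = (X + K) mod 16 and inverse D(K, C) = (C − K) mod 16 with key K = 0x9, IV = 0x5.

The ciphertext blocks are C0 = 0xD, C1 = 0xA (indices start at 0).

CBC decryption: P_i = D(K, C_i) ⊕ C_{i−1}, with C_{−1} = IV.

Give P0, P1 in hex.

P0: D(K, 0xD) = 0x4; 0x4 ⊕ 0x5 = 0x1.
P1: D(K, 0xA) = 0x1; 0x1 ⊕ 0xD = 0xC.

P0 = 0x1, P1 = 0xC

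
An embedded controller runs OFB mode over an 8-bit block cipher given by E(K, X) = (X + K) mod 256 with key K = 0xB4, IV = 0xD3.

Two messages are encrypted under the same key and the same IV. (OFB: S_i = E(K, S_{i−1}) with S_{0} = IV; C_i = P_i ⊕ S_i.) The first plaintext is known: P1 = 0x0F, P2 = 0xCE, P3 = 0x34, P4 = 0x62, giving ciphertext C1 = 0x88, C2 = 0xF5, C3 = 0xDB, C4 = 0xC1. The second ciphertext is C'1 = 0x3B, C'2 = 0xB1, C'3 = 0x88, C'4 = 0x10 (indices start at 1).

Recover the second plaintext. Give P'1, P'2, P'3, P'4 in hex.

P'1 = 0xBC, P'2 = 0x8A, P'3 = 0x67, P'4 = 0xB3

In OFB with a reused IV, both messages share the same keystream S_i, so C_i ⊕ C'_i = P_i ⊕ P'_i and thus P'_i = P_i ⊕ C_i ⊕ C'_i.
P'1: 0x0F ⊕ 0x88 ⊕ 0x3B = 0xBC.
P'2: 0xCE ⊕ 0xF5 ⊕ 0xB1 = 0x8A.
P'3: 0x34 ⊕ 0xDB ⊕ 0x88 = 0x67.
P'4: 0x62 ⊕ 0xC1 ⊕ 0x10 = 0xB3.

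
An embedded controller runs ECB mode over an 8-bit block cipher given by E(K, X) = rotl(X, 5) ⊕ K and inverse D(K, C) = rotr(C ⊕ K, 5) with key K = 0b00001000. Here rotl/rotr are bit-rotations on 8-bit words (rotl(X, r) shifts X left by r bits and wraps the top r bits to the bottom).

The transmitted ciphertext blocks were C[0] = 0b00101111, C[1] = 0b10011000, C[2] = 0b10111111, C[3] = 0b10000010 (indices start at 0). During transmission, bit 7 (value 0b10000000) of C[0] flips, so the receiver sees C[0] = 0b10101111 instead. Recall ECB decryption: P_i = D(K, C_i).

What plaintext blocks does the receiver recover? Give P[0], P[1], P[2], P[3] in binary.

Only C[0] changed, to 0b10101111. In ECB, a change in C_i affects only P_i. Decrypting the received ciphertext:
P[0]: D(K, 0b10101111) = 0b00111101.
P[1]: D(K, 0b10011000) = 0b10000100.
P[2]: D(K, 0b10111111) = 0b10111101.
P[3]: D(K, 0b10000010) = 0b01010100.
Blocks that differ from the original plaintext: P[0].

P[0] = 0b00111101, P[1] = 0b10000100, P[2] = 0b10111101, P[3] = 0b01010100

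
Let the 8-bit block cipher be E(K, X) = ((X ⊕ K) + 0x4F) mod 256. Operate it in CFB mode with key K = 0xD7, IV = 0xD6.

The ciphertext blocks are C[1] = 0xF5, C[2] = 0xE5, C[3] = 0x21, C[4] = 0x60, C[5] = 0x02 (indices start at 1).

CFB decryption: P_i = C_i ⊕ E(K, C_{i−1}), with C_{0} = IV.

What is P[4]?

P[4]: E(K, 0x21) = 0x45; 0x60 ⊕ 0x45 = 0x25.

P[4] = 0x25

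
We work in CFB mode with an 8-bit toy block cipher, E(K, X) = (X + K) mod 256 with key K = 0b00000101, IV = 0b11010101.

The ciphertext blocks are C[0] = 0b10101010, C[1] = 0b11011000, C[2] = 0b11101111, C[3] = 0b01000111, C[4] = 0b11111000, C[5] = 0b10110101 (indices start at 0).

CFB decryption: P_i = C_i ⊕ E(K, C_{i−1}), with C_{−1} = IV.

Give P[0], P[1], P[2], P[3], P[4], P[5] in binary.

P[0] = 0b01110000, P[1] = 0b01110111, P[2] = 0b00110010, P[3] = 0b10110011, P[4] = 0b10110100, P[5] = 0b01001000

P[0]: E(K, 0b11010101) = 0b11011010; 0b10101010 ⊕ 0b11011010 = 0b01110000.
P[1]: E(K, 0b10101010) = 0b10101111; 0b11011000 ⊕ 0b10101111 = 0b01110111.
P[2]: E(K, 0b11011000) = 0b11011101; 0b11101111 ⊕ 0b11011101 = 0b00110010.
P[3]: E(K, 0b11101111) = 0b11110100; 0b01000111 ⊕ 0b11110100 = 0b10110011.
P[4]: E(K, 0b01000111) = 0b01001100; 0b11111000 ⊕ 0b01001100 = 0b10110100.
P[5]: E(K, 0b11111000) = 0b11111101; 0b10110101 ⊕ 0b11111101 = 0b01001000.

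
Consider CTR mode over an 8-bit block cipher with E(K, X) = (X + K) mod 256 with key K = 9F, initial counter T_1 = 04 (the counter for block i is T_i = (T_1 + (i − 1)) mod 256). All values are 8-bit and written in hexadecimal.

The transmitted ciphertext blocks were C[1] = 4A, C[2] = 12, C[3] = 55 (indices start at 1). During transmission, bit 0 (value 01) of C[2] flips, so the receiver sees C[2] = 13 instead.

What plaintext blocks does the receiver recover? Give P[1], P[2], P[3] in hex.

P[1] = E9, P[2] = B7, P[3] = F0

CTR decryption: S_i = E(K, T_i) where T_i is the counter for block i; P_i = C_i ⊕ S_i.
Only C[2] changed, to 13. In CTR, a change in C_i flips the same bit in P_i only; the keystream is unaffected. Decrypting the received ciphertext:
P[1]: T = 04, S = E(K, T) = A3; 4A ⊕ A3 = E9.
P[2]: T = 05, S = E(K, T) = A4; 13 ⊕ A4 = B7.
P[3]: T = 06, S = E(K, T) = A5; 55 ⊕ A5 = F0.
Blocks that differ from the original plaintext: P[2].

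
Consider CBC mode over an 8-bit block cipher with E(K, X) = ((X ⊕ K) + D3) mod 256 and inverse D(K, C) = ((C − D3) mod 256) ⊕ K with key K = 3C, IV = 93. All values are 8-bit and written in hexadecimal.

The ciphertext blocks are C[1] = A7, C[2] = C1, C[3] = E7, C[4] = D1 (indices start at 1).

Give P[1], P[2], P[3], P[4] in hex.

P[1] = 7B, P[2] = 75, P[3] = E9, P[4] = 25

CBC decryption: P_i = D(K, C_i) ⊕ C_{i−1}, with C_{0} = IV.
P[1]: D(K, A7) = E8; E8 ⊕ 93 = 7B.
P[2]: D(K, C1) = D2; D2 ⊕ A7 = 75.
P[3]: D(K, E7) = 28; 28 ⊕ C1 = E9.
P[4]: D(K, D1) = C2; C2 ⊕ E7 = 25.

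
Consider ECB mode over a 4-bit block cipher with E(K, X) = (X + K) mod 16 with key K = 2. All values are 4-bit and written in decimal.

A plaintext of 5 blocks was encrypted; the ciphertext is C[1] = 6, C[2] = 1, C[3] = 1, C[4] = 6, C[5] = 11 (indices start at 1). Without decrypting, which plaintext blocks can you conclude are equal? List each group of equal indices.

ECB encrypts each block independently with the same key, so equal ciphertext blocks imply equal plaintext blocks.
C[1] = C[4] = 6, so P[1] = P[4].
C[2] = C[3] = 1, so P[2] = P[3].

P[1] = P[4]; P[2] = P[3]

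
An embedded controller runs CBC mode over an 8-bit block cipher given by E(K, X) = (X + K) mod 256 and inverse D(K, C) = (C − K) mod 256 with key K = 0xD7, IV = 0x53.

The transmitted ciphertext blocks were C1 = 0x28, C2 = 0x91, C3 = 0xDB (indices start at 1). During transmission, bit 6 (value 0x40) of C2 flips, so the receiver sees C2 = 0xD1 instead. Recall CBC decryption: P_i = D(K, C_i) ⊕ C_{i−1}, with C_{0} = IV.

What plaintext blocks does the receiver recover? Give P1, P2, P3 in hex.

Only C2 changed, to 0xD1. In CBC, a change in C_i garbles P_i and flips the same bit in P_{i+1}. Decrypting the received ciphertext:
P1: D(K, 0x28) = 0x51; 0x51 ⊕ 0x53 = 0x02.
P2: D(K, 0xD1) = 0xFA; 0xFA ⊕ 0x28 = 0xD2.
P3: D(K, 0xDB) = 0x04; 0x04 ⊕ 0xD1 = 0xD5.
Blocks that differ from the original plaintext: P2, P3.

P1 = 0x02, P2 = 0xD2, P3 = 0xD5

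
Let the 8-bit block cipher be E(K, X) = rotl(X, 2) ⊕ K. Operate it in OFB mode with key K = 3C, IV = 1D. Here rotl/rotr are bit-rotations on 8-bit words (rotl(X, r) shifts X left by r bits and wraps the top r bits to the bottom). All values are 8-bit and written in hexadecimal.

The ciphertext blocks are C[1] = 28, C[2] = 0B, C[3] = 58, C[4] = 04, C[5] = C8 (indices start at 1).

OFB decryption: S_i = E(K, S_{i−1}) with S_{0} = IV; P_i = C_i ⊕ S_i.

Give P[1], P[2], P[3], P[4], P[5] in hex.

P[1] = 60, P[2] = 16, P[3] = 10, P[4] = 19, P[5] = 80

P[1]: S = E(K, 1D) = 48; 28 ⊕ 48 = 60.
P[2]: S = E(K, 48) = 1D; 0B ⊕ 1D = 16.
P[3]: S = E(K, 1D) = 48; 58 ⊕ 48 = 10.
P[4]: S = E(K, 48) = 1D; 04 ⊕ 1D = 19.
P[5]: S = E(K, 1D) = 48; C8 ⊕ 48 = 80.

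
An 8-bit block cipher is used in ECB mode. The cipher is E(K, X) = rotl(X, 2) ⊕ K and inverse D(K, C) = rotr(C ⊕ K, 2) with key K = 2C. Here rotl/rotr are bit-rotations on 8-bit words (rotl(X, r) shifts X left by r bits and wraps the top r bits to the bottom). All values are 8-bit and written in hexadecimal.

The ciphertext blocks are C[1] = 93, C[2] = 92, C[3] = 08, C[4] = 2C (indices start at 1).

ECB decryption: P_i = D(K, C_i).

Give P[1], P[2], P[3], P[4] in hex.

P[1]: D(K, 93) = EF.
P[2]: D(K, 92) = AF.
P[3]: D(K, 08) = 09.
P[4]: D(K, 2C) = 00.

P[1] = EF, P[2] = AF, P[3] = 09, P[4] = 00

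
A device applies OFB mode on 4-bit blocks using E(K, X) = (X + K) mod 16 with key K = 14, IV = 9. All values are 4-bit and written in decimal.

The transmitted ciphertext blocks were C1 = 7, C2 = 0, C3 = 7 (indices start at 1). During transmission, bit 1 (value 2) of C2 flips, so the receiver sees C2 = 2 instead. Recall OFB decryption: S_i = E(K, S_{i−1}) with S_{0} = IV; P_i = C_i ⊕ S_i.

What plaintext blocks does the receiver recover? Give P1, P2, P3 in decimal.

P1 = 0, P2 = 7, P3 = 4

Only C2 changed, to 2. In OFB, a change in C_i flips the same bit in P_i only; the keystream is unaffected. Decrypting the received ciphertext:
P1: S = E(K, 9) = 7; 7 ⊕ 7 = 0.
P2: S = E(K, 7) = 5; 2 ⊕ 5 = 7.
P3: S = E(K, 5) = 3; 7 ⊕ 3 = 4.
Blocks that differ from the original plaintext: P2.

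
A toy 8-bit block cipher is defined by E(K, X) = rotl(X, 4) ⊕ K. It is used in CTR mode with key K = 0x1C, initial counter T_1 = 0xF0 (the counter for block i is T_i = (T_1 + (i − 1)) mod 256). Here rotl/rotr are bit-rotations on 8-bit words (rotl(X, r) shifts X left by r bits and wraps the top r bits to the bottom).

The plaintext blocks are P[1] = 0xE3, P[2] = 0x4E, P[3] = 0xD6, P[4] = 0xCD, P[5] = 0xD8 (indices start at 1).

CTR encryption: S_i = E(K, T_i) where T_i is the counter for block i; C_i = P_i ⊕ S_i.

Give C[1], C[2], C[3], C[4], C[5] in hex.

C[1]: T = 0xF0, S = E(K, T) = 0x13; 0xE3 ⊕ 0x13 = 0xF0.
C[2]: T = 0xF1, S = E(K, T) = 0x03; 0x4E ⊕ 0x03 = 0x4D.
C[3]: T = 0xF2, S = E(K, T) = 0x33; 0xD6 ⊕ 0x33 = 0xE5.
C[4]: T = 0xF3, S = E(K, T) = 0x23; 0xCD ⊕ 0x23 = 0xEE.
C[5]: T = 0xF4, S = E(K, T) = 0x53; 0xD8 ⊕ 0x53 = 0x8B.

C[1] = 0xF0, C[2] = 0x4D, C[3] = 0xE5, C[4] = 0xEE, C[5] = 0x8B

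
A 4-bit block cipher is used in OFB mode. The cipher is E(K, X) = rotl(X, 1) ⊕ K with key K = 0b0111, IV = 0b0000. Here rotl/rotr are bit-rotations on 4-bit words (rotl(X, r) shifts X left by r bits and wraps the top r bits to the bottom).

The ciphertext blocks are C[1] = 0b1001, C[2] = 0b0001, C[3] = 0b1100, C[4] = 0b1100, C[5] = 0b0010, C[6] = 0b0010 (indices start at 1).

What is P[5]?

P[5] = 0b1010

OFB decryption: S_i = E(K, S_{i−1}) with S_{0} = IV; P_i = C_i ⊕ S_i.
P[1]: S = E(K, 0b0000) = 0b0111; 0b1001 ⊕ 0b0111 = 0b1110.
P[2]: S = E(K, 0b0111) = 0b1001; 0b0001 ⊕ 0b1001 = 0b1000.
P[3]: S = E(K, 0b1001) = 0b0100; 0b1100 ⊕ 0b0100 = 0b1000.
P[4]: S = E(K, 0b0100) = 0b1111; 0b1100 ⊕ 0b1111 = 0b0011.
P[5]: S = E(K, 0b1111) = 0b1000; 0b0010 ⊕ 0b1000 = 0b1010.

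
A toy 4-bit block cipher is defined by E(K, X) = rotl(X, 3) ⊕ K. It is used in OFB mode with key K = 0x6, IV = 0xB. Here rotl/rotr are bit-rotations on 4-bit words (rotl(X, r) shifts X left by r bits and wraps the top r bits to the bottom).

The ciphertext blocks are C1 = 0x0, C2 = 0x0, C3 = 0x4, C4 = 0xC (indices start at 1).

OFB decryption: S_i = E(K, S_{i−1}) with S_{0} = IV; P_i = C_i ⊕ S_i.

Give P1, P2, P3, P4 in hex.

P1: S = E(K, 0xB) = 0xB; 0x0 ⊕ 0xB = 0xB.
P2: S = E(K, 0xB) = 0xB; 0x0 ⊕ 0xB = 0xB.
P3: S = E(K, 0xB) = 0xB; 0x4 ⊕ 0xB = 0xF.
P4: S = E(K, 0xB) = 0xB; 0xC ⊕ 0xB = 0x7.

P1 = 0xB, P2 = 0xB, P3 = 0xF, P4 = 0x7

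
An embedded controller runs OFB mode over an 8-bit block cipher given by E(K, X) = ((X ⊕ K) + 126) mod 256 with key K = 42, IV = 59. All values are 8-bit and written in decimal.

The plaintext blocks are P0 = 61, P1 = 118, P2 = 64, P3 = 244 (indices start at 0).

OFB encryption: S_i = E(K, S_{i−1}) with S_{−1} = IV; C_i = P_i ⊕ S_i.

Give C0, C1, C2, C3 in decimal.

C0: S = E(K, 59) = 143; 61 ⊕ 143 = 178.
C1: S = E(K, 143) = 35; 118 ⊕ 35 = 85.
C2: S = E(K, 35) = 135; 64 ⊕ 135 = 199.
C3: S = E(K, 135) = 43; 244 ⊕ 43 = 223.

C0 = 178, C1 = 85, C2 = 199, C3 = 223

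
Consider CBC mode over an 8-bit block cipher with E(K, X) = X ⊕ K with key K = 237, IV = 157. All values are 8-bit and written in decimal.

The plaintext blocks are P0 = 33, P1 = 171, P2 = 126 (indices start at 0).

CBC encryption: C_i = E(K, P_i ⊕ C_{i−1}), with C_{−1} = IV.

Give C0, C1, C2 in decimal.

C0: P0 ⊕ 157 = 188; E(K, 188) = 81.
C1: P1 ⊕ 81 = 250; E(K, 250) = 23.
C2: P2 ⊕ 23 = 105; E(K, 105) = 132.

C0 = 81, C1 = 23, C2 = 132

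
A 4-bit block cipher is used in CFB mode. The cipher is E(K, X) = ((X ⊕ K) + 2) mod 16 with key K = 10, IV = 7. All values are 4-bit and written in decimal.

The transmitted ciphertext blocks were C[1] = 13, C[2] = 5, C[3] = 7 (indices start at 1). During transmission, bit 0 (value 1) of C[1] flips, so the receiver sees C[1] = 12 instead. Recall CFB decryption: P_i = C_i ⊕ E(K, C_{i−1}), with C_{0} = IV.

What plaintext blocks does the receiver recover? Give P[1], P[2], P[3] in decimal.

P[1] = 3, P[2] = 13, P[3] = 6

Only C[1] changed, to 12. In CFB, a change in C_i flips the same bit in P_i and garbles P_{i+1}. Decrypting the received ciphertext:
P[1]: E(K, 7) = 15; 12 ⊕ 15 = 3.
P[2]: E(K, 12) = 8; 5 ⊕ 8 = 13.
P[3]: E(K, 5) = 1; 7 ⊕ 1 = 6.
Blocks that differ from the original plaintext: P[1], P[2].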